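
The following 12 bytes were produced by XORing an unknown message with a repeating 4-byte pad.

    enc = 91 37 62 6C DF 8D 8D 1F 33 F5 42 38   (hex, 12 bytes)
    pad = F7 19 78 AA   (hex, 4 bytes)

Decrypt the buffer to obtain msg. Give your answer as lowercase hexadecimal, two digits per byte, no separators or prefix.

The 4-byte key repeats, so the effective keystream is f7 19 78 aa f7 19 78 aa f7 19 78 aa.
byte 0: 91 ^ f7 = 66
byte 1: 37 ^ 19 = 2e
byte 2: 62 ^ 78 = 1a
byte 3: 6c ^ aa = c6
byte 4: df ^ f7 = 28
byte 5: 8d ^ 19 = 94
byte 6: 8d ^ 78 = f5
byte 7: 1f ^ aa = b5
byte 8: 33 ^ f7 = c4
byte 9: f5 ^ 19 = ec
byte 10: 42 ^ 78 = 3a
byte 11: 38 ^ aa = 92

662e1ac62894f5b5c4ec3a92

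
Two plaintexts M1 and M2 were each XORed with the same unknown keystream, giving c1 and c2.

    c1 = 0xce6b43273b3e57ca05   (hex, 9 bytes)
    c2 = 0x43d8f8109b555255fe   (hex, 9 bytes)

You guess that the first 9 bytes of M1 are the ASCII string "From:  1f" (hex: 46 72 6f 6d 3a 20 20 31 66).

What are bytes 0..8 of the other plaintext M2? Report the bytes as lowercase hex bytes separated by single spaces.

First, c1 ⊕ c2 = (M1 ⊕ K) ⊕ (M2 ⊕ K) = M1 ⊕ M2, so the key drops out. Then M2 = (M1 ⊕ M2) ⊕ M1 over the first 9 bytes.
byte 0: (ce ^ 43) ^ 46 = 8d ^ 46 = cb
byte 1: (6b ^ d8) ^ 72 = b3 ^ 72 = c1
byte 2: (43 ^ f8) ^ 6f = bb ^ 6f = d4
byte 3: (27 ^ 10) ^ 6d = 37 ^ 6d = 5a
byte 4: (3b ^ 9b) ^ 3a = a0 ^ 3a = 9a
byte 5: (3e ^ 55) ^ 20 = 6b ^ 20 = 4b
byte 6: (57 ^ 52) ^ 20 = 05 ^ 20 = 25
byte 7: (ca ^ 55) ^ 31 = 9f ^ 31 = ae
byte 8: (05 ^ fe) ^ 66 = fb ^ 66 = 9d

cb c1 d4 5a 9a 4b 25 ae 9d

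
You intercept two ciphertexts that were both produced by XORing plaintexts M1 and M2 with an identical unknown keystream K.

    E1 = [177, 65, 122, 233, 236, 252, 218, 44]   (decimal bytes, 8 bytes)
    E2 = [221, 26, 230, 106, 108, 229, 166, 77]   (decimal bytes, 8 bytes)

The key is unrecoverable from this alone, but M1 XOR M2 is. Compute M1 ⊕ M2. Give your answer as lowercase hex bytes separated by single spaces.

6c 5b 9c 83 80 19 7c 61

E1 ⊕ E2 = (M1 ⊕ K) ⊕ (M2 ⊕ K) = M1 ⊕ M2 — the shared key cancels under XOR.
177 xor 221 = 108
 65 xor  26 =  91
122 xor 230 = 156
233 xor 106 = 131
236 xor 108 = 128
252 xor 229 =  25
218 xor 166 = 124
 44 xor  77 =  97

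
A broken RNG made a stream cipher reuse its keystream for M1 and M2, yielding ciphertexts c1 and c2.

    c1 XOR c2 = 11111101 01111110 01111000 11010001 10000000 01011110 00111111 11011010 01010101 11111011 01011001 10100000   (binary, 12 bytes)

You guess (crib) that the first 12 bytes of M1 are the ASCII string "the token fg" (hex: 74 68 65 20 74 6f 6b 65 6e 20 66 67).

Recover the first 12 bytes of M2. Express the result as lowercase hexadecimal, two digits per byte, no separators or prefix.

Since c1 ⊕ c2 = M1 ⊕ M2, XORing with the guessed M1 bytes yields the corresponding M2 bytes: M2 = (c1 ⊕ c2) ⊕ M1.
fd xor 74 = 89
7e xor 68 = 16
78 xor 65 = 1d
d1 xor 20 = f1
80 xor 74 = f4
5e xor 6f = 31
3f xor 6b = 54
da xor 65 = bf
55 xor 6e = 3b
fb xor 20 = db
59 xor 66 = 3f
a0 xor 67 = c7

89161df1f43154bf3bdb3fc7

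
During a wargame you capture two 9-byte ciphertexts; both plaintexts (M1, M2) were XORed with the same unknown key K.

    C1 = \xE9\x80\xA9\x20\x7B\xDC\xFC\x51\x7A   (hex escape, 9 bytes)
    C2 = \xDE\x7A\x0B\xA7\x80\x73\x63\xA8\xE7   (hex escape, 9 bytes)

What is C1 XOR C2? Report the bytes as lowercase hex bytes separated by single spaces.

37 fa a2 87 fb af 9f f9 9d

C1 ⊕ C2 = (M1 ⊕ K) ⊕ (M2 ⊕ K) = M1 ⊕ M2 — the shared key cancels under XOR.
byte 0: e9 XOR de = 37
byte 1: 80 XOR 7a = fa
byte 2: a9 XOR 0b = a2
byte 3: 20 XOR a7 = 87
byte 4: 7b XOR 80 = fb
byte 5: dc XOR 73 = af
byte 6: fc XOR 63 = 9f
byte 7: 51 XOR a8 = f9
byte 8: 7a XOR e7 = 9d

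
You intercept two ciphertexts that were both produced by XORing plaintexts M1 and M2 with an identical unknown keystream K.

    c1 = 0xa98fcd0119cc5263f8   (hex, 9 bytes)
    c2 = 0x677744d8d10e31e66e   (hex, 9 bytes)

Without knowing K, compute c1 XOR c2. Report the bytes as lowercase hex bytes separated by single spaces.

c1 ⊕ c2 = (M1 ⊕ K) ⊕ (M2 ⊕ K) = M1 ⊕ M2 — the shared key cancels under XOR.
a9 XOR 67 = ce
8f XOR 77 = f8
cd XOR 44 = 89
01 XOR d8 = d9
19 XOR d1 = c8
cc XOR 0e = c2
52 XOR 31 = 63
63 XOR e6 = 85
f8 XOR 6e = 96

ce f8 89 d9 c8 c2 63 85 96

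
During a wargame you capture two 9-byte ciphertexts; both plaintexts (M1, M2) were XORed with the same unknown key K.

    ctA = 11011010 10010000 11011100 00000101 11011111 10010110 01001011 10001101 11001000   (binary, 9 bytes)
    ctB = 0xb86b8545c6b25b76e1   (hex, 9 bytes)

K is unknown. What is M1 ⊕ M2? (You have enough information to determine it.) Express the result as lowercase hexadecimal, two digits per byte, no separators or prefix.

62fb5940192410fb29

ctA ⊕ ctB = (M1 ⊕ K) ⊕ (M2 ⊕ K) = M1 ⊕ M2 — the shared key cancels under XOR.
da xor b8 = 62
90 xor 6b = fb
dc xor 85 = 59
05 xor 45 = 40
df xor c6 = 19
96 xor b2 = 24
4b xor 5b = 10
8d xor 76 = fb
c8 xor e1 = 29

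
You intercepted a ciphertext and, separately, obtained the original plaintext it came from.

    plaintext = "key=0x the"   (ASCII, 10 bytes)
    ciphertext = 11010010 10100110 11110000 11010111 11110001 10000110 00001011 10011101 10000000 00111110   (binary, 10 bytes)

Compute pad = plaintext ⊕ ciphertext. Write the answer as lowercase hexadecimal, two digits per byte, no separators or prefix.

b9c389eac1fe2be9e85b

Since ciphertext = plaintext ⊕ pad, XORing both sides with plaintext gives pad = plaintext ⊕ ciphertext.
01101011 XOR 11010010 = 10111001
01100101 XOR 10100110 = 11000011
01111001 XOR 11110000 = 10001001
00111101 XOR 11010111 = 11101010
00110000 XOR 11110001 = 11000001
01111000 XOR 10000110 = 11111110
00100000 XOR 00001011 = 00101011
01110100 XOR 10011101 = 11101001
01101000 XOR 10000000 = 11101000
01100101 XOR 00111110 = 01011011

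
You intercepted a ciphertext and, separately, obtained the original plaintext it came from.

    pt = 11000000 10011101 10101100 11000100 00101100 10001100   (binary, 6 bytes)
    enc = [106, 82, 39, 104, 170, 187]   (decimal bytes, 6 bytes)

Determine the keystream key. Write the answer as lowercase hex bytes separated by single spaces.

aa cf 8b ac 86 37

Since enc = pt ⊕ key, XORing both sides with pt gives key = pt ⊕ enc.
192 ⊕ 106 = 170
157 ⊕  82 = 207
172 ⊕  39 = 139
196 ⊕ 104 = 172
 44 ⊕ 170 = 134
140 ⊕ 187 =  55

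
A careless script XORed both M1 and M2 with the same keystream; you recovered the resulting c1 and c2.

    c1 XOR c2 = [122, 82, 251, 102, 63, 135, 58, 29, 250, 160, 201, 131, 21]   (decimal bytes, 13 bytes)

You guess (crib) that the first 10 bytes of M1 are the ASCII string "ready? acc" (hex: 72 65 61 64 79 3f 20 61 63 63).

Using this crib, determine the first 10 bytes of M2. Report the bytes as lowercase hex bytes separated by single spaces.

Since c1 ⊕ c2 = M1 ⊕ M2, XORing with the guessed M1 bytes yields the corresponding M2 bytes: M2 = (c1 ⊕ c2) ⊕ M1.
byte 0: 122 ^ 114 =   8
byte 1:  82 ^ 101 =  55
byte 2: 251 ^  97 = 154
byte 3: 102 ^ 100 =   2
byte 4:  63 ^ 121 =  70
byte 5: 135 ^  63 = 184
byte 6:  58 ^  32 =  26
byte 7:  29 ^  97 = 124
byte 8: 250 ^  99 = 153
byte 9: 160 ^  99 = 195

08 37 9a 02 46 b8 1a 7c 99 c3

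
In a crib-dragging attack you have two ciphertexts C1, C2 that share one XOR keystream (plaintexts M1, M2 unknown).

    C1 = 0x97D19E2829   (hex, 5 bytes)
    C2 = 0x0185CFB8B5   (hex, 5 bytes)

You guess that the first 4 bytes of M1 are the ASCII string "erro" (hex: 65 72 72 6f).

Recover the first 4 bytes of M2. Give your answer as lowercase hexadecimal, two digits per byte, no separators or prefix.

First, C1 ⊕ C2 = (M1 ⊕ K) ⊕ (M2 ⊕ K) = M1 ⊕ M2, so the key drops out. Then M2 = (M1 ⊕ M2) ⊕ M1 over the first 4 bytes.
byte 0: (97 XOR 01) XOR 65 = 96 XOR 65 = f3
byte 1: (d1 XOR 85) XOR 72 = 54 XOR 72 = 26
byte 2: (9e XOR cf) XOR 72 = 51 XOR 72 = 23
byte 3: (28 XOR b8) XOR 6f = 90 XOR 6f = ff

f32623ff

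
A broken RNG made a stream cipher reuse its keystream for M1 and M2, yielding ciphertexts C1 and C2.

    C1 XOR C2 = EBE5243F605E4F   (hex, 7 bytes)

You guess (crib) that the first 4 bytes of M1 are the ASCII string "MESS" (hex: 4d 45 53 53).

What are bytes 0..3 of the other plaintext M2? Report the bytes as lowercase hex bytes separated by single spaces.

Since C1 ⊕ C2 = M1 ⊕ M2, XORing with the guessed M1 bytes yields the corresponding M2 bytes: M2 = (C1 ⊕ C2) ⊕ M1.
11101011 xor 01001101 = 10100110
11100101 xor 01000101 = 10100000
00100100 xor 01010011 = 01110111
00111111 xor 01010011 = 01101100

a6 a0 77 6c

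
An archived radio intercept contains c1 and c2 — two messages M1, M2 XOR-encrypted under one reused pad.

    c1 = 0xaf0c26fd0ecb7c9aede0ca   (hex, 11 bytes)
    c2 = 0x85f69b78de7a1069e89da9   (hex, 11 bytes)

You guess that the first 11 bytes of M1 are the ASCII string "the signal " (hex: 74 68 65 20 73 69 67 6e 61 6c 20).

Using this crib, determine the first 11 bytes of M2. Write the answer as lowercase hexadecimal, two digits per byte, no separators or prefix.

First, c1 ⊕ c2 = (M1 ⊕ K) ⊕ (M2 ⊕ K) = M1 ⊕ M2, so the key drops out. Then M2 = (M1 ⊕ M2) ⊕ M1 over the first 11 bytes.
byte 0: (af XOR 85) XOR 74 = 2a XOR 74 = 5e
byte 1: (0c XOR f6) XOR 68 = fa XOR 68 = 92
byte 2: (26 XOR 9b) XOR 65 = bd XOR 65 = d8
byte 3: (fd XOR 78) XOR 20 = 85 XOR 20 = a5
byte 4: (0e XOR de) XOR 73 = d0 XOR 73 = a3
byte 5: (cb XOR 7a) XOR 69 = b1 XOR 69 = d8
byte 6: (7c XOR 10) XOR 67 = 6c XOR 67 = 0b
byte 7: (9a XOR 69) XOR 6e = f3 XOR 6e = 9d
byte 8: (ed XOR e8) XOR 61 = 05 XOR 61 = 64
byte 9: (e0 XOR 9d) XOR 6c = 7d XOR 6c = 11
byte 10: (ca XOR a9) XOR 20 = 63 XOR 20 = 43

5e92d8a5a3d80b9d641143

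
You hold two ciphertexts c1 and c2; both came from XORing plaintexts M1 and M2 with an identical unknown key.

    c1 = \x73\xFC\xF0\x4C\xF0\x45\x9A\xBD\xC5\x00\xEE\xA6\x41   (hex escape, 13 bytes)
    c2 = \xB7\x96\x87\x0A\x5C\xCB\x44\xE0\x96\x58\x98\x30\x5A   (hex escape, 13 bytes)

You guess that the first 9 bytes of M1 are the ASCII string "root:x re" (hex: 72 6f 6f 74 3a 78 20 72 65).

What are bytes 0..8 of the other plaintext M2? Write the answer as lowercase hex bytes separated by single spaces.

First, c1 ⊕ c2 = (M1 ⊕ K) ⊕ (M2 ⊕ K) = M1 ⊕ M2, so the key drops out. Then M2 = (M1 ⊕ M2) ⊕ M1 over the first 9 bytes.
byte 0: (73 XOR b7) XOR 72 = c4 XOR 72 = b6
byte 1: (fc XOR 96) XOR 6f = 6a XOR 6f = 05
byte 2: (f0 XOR 87) XOR 6f = 77 XOR 6f = 18
byte 3: (4c XOR 0a) XOR 74 = 46 XOR 74 = 32
byte 4: (f0 XOR 5c) XOR 3a = ac XOR 3a = 96
byte 5: (45 XOR cb) XOR 78 = 8e XOR 78 = f6
byte 6: (9a XOR 44) XOR 20 = de XOR 20 = fe
byte 7: (bd XOR e0) XOR 72 = 5d XOR 72 = 2f
byte 8: (c5 XOR 96) XOR 65 = 53 XOR 65 = 36

b6 05 18 32 96 f6 fe 2f 36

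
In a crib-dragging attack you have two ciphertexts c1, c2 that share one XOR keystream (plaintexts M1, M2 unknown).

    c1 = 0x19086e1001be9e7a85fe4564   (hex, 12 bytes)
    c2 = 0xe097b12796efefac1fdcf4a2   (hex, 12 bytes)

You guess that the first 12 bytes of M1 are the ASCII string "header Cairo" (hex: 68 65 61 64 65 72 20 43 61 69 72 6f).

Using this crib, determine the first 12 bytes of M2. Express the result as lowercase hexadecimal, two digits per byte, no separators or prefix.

91fabe53f2235195fb4bc3a9

First, c1 ⊕ c2 = (M1 ⊕ K) ⊕ (M2 ⊕ K) = M1 ⊕ M2, so the key drops out. Then M2 = (M1 ⊕ M2) ⊕ M1 over the first 12 bytes.
byte 0: (19 xor e0) xor 68 = f9 xor 68 = 91
byte 1: (08 xor 97) xor 65 = 9f xor 65 = fa
byte 2: (6e xor b1) xor 61 = df xor 61 = be
byte 3: (10 xor 27) xor 64 = 37 xor 64 = 53
byte 4: (01 xor 96) xor 65 = 97 xor 65 = f2
byte 5: (be xor ef) xor 72 = 51 xor 72 = 23
byte 6: (9e xor ef) xor 20 = 71 xor 20 = 51
byte 7: (7a xor ac) xor 43 = d6 xor 43 = 95
byte 8: (85 xor 1f) xor 61 = 9a xor 61 = fb
byte 9: (fe xor dc) xor 69 = 22 xor 69 = 4b
byte 10: (45 xor f4) xor 72 = b1 xor 72 = c3
byte 11: (64 xor a2) xor 6f = c6 xor 6f = a9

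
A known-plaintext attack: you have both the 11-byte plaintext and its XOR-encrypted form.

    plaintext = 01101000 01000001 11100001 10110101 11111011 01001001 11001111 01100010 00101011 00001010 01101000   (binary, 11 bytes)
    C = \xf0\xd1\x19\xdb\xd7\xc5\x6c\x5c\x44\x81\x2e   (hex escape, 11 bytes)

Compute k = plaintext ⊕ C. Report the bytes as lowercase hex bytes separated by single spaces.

98 90 f8 6e 2c 8c a3 3e 6f 8b 46

Since C = plaintext ⊕ k, XORing both sides with plaintext gives k = plaintext ⊕ C.
byte 0: 104 ^ 240 = 152
byte 1:  65 ^ 209 = 144
byte 2: 225 ^  25 = 248
byte 3: 181 ^ 219 = 110
byte 4: 251 ^ 215 =  44
byte 5:  73 ^ 197 = 140
byte 6: 207 ^ 108 = 163
byte 7:  98 ^  92 =  62
byte 8:  43 ^  68 = 111
byte 9:  10 ^ 129 = 139
byte 10: 104 ^  46 =  70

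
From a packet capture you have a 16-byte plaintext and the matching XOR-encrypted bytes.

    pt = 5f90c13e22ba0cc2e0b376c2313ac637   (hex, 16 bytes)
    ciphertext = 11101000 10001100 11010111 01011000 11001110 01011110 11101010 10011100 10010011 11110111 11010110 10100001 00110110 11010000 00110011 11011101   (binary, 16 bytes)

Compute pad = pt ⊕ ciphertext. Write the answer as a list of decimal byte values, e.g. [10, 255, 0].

Since ciphertext = pt ⊕ pad, XORing both sides with pt gives pad = pt ⊕ ciphertext.
byte 0: 5f ^ e8 = b7
byte 1: 90 ^ 8c = 1c
byte 2: c1 ^ d7 = 16
byte 3: 3e ^ 58 = 66
byte 4: 22 ^ ce = ec
byte 5: ba ^ 5e = e4
byte 6: 0c ^ ea = e6
byte 7: c2 ^ 9c = 5e
byte 8: e0 ^ 93 = 73
byte 9: b3 ^ f7 = 44
byte 10: 76 ^ d6 = a0
byte 11: c2 ^ a1 = 63
byte 12: 31 ^ 36 = 07
byte 13: 3a ^ d0 = ea
byte 14: c6 ^ 33 = f5
byte 15: 37 ^ dd = ea

[183, 28, 22, 102, 236, 228, 230, 94, 115, 68, 160, 99, 7, 234, 245, 234]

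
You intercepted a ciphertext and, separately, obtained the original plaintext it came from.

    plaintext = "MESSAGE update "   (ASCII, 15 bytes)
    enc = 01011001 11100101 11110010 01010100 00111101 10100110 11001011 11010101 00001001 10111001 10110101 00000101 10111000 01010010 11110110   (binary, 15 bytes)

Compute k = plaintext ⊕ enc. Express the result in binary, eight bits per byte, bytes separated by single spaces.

00010100 10100000 10100001 00000111 01111100 11100001 10001110 11110101 01111100 11001001 11010001 01100100 11001100 00110111 11010110

Since enc = plaintext ⊕ k, XORing both sides with plaintext gives k = plaintext ⊕ enc.
 77 ⊕  89 =  20
 69 ⊕ 229 = 160
 83 ⊕ 242 = 161
 83 ⊕  84 =   7
 65 ⊕  61 = 124
 71 ⊕ 166 = 225
 69 ⊕ 203 = 142
 32 ⊕ 213 = 245
117 ⊕   9 = 124
112 ⊕ 185 = 201
100 ⊕ 181 = 209
 97 ⊕   5 = 100
116 ⊕ 184 = 204
101 ⊕  82 =  55
 32 ⊕ 246 = 214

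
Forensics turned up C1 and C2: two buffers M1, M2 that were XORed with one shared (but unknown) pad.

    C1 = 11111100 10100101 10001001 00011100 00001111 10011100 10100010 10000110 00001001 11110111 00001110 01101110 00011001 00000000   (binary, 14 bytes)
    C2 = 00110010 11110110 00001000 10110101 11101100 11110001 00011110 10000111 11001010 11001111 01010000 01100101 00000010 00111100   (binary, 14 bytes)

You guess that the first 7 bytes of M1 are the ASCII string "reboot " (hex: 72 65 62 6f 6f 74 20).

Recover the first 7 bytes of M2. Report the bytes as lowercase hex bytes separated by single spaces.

First, C1 ⊕ C2 = (M1 ⊕ K) ⊕ (M2 ⊕ K) = M1 ⊕ M2, so the key drops out. Then M2 = (M1 ⊕ M2) ⊕ M1 over the first 7 bytes.
byte 0: (fc ⊕ 32) ⊕ 72 = ce ⊕ 72 = bc
byte 1: (a5 ⊕ f6) ⊕ 65 = 53 ⊕ 65 = 36
byte 2: (89 ⊕ 08) ⊕ 62 = 81 ⊕ 62 = e3
byte 3: (1c ⊕ b5) ⊕ 6f = a9 ⊕ 6f = c6
byte 4: (0f ⊕ ec) ⊕ 6f = e3 ⊕ 6f = 8c
byte 5: (9c ⊕ f1) ⊕ 74 = 6d ⊕ 74 = 19
byte 6: (a2 ⊕ 1e) ⊕ 20 = bc ⊕ 20 = 9c

bc 36 e3 c6 8c 19 9c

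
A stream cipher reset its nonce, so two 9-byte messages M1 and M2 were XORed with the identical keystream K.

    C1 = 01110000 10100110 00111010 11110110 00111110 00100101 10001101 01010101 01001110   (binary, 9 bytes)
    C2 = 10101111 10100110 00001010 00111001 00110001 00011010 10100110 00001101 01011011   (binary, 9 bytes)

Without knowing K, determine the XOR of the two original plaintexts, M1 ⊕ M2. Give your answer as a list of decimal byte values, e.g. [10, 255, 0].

C1 ⊕ C2 = (M1 ⊕ K) ⊕ (M2 ⊕ K) = M1 ⊕ M2 — the shared key cancels under XOR.
70 ⊕ af = df
a6 ⊕ a6 = 00
3a ⊕ 0a = 30
f6 ⊕ 39 = cf
3e ⊕ 31 = 0f
25 ⊕ 1a = 3f
8d ⊕ a6 = 2b
55 ⊕ 0d = 58
4e ⊕ 5b = 15

[223, 0, 48, 207, 15, 63, 43, 88, 21]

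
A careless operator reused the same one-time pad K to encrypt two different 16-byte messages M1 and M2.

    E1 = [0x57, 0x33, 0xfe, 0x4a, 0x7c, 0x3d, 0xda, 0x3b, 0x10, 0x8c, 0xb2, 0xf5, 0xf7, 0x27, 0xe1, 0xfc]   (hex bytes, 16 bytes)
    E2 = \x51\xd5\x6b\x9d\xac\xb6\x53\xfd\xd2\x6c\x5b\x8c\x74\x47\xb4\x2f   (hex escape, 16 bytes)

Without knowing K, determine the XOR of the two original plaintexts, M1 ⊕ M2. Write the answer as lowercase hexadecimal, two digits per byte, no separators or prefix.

E1 ⊕ E2 = (M1 ⊕ K) ⊕ (M2 ⊕ K) = M1 ⊕ M2 — the shared key cancels under XOR.
byte 0: 57 XOR 51 = 06
byte 1: 33 XOR d5 = e6
byte 2: fe XOR 6b = 95
byte 3: 4a XOR 9d = d7
byte 4: 7c XOR ac = d0
byte 5: 3d XOR b6 = 8b
byte 6: da XOR 53 = 89
byte 7: 3b XOR fd = c6
byte 8: 10 XOR d2 = c2
byte 9: 8c XOR 6c = e0
byte 10: b2 XOR 5b = e9
byte 11: f5 XOR 8c = 79
byte 12: f7 XOR 74 = 83
byte 13: 27 XOR 47 = 60
byte 14: e1 XOR b4 = 55
byte 15: fc XOR 2f = d3

06e695d7d08b89c6c2e0e979836055d3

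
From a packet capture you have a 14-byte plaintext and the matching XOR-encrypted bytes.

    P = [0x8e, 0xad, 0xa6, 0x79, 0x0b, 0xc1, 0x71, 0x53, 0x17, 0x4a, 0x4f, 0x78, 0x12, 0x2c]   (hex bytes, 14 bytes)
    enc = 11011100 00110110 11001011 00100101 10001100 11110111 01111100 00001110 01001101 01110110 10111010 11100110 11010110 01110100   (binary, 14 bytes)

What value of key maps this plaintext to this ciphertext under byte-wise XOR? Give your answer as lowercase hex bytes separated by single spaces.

Since enc = P ⊕ key, XORing both sides with P gives key = P ⊕ enc.
10001110 XOR 11011100 = 01010010
10101101 XOR 00110110 = 10011011
10100110 XOR 11001011 = 01101101
01111001 XOR 00100101 = 01011100
00001011 XOR 10001100 = 10000111
11000001 XOR 11110111 = 00110110
01110001 XOR 01111100 = 00001101
01010011 XOR 00001110 = 01011101
00010111 XOR 01001101 = 01011010
01001010 XOR 01110110 = 00111100
01001111 XOR 10111010 = 11110101
01111000 XOR 11100110 = 10011110
00010010 XOR 11010110 = 11000100
00101100 XOR 01110100 = 01011000

52 9b 6d 5c 87 36 0d 5d 5a 3c f5 9e c4 58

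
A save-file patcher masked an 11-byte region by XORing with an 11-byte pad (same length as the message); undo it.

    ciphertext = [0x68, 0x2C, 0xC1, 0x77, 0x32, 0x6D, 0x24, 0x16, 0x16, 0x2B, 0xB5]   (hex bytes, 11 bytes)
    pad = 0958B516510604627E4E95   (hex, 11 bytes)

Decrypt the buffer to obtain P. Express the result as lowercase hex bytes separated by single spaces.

61 74 74 61 63 6b 20 74 68 65 20

XOR is its own inverse, so applying the key byte-wise gives the result directly.
68 xor 09 = 61
2c xor 58 = 74
c1 xor b5 = 74
77 xor 16 = 61
32 xor 51 = 63
6d xor 06 = 6b
24 xor 04 = 20
16 xor 62 = 74
16 xor 7e = 68
2b xor 4e = 65
b5 xor 95 = 20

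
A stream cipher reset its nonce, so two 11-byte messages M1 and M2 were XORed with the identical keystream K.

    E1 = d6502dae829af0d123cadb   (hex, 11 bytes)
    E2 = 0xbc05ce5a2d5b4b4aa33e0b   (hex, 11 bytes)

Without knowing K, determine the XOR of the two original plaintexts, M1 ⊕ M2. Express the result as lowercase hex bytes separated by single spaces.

E1 ⊕ E2 = (M1 ⊕ K) ⊕ (M2 ⊕ K) = M1 ⊕ M2 — the shared key cancels under XOR.
11010110 ⊕ 10111100 = 01101010
01010000 ⊕ 00000101 = 01010101
00101101 ⊕ 11001110 = 11100011
10101110 ⊕ 01011010 = 11110100
10000010 ⊕ 00101101 = 10101111
10011010 ⊕ 01011011 = 11000001
11110000 ⊕ 01001011 = 10111011
11010001 ⊕ 01001010 = 10011011
00100011 ⊕ 10100011 = 10000000
11001010 ⊕ 00111110 = 11110100
11011011 ⊕ 00001011 = 11010000

6a 55 e3 f4 af c1 bb 9b 80 f4 d0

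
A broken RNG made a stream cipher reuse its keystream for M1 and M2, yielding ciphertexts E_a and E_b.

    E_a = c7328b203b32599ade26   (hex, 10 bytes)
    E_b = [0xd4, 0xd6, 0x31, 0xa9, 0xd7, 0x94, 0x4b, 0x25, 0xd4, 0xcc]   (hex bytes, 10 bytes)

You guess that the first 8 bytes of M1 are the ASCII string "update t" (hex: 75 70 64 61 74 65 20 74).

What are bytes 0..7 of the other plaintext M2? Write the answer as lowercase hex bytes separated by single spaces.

First, E_a ⊕ E_b = (M1 ⊕ K) ⊕ (M2 ⊕ K) = M1 ⊕ M2, so the key drops out. Then M2 = (M1 ⊕ M2) ⊕ M1 over the first 8 bytes.
byte 0: (c7 ^ d4) ^ 75 = 13 ^ 75 = 66
byte 1: (32 ^ d6) ^ 70 = e4 ^ 70 = 94
byte 2: (8b ^ 31) ^ 64 = ba ^ 64 = de
byte 3: (20 ^ a9) ^ 61 = 89 ^ 61 = e8
byte 4: (3b ^ d7) ^ 74 = ec ^ 74 = 98
byte 5: (32 ^ 94) ^ 65 = a6 ^ 65 = c3
byte 6: (59 ^ 4b) ^ 20 = 12 ^ 20 = 32
byte 7: (9a ^ 25) ^ 74 = bf ^ 74 = cb

66 94 de e8 98 c3 32 cb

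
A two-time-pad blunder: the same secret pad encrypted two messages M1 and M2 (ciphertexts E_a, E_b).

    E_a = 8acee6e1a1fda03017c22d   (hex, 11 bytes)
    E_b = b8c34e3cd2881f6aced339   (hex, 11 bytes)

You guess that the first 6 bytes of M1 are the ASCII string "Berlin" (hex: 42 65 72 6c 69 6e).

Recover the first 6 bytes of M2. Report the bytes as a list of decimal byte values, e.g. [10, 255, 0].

[112, 104, 218, 177, 26, 27]

First, E_a ⊕ E_b = (M1 ⊕ K) ⊕ (M2 ⊕ K) = M1 ⊕ M2, so the key drops out. Then M2 = (M1 ⊕ M2) ⊕ M1 over the first 6 bytes.
byte 0: (8a ^ b8) ^ 42 = 32 ^ 42 = 70
byte 1: (ce ^ c3) ^ 65 = 0d ^ 65 = 68
byte 2: (e6 ^ 4e) ^ 72 = a8 ^ 72 = da
byte 3: (e1 ^ 3c) ^ 6c = dd ^ 6c = b1
byte 4: (a1 ^ d2) ^ 69 = 73 ^ 69 = 1a
byte 5: (fd ^ 88) ^ 6e = 75 ^ 6e = 1b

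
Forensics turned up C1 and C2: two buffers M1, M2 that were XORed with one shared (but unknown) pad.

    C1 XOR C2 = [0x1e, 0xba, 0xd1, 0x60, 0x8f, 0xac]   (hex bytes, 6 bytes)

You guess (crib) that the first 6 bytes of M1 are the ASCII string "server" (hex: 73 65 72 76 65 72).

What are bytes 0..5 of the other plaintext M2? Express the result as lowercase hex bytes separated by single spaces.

Since C1 ⊕ C2 = M1 ⊕ M2, XORing with the guessed M1 bytes yields the corresponding M2 bytes: M2 = (C1 ⊕ C2) ⊕ M1.
1e xor 73 = 6d
ba xor 65 = df
d1 xor 72 = a3
60 xor 76 = 16
8f xor 65 = ea
ac xor 72 = de

6d df a3 16 ea de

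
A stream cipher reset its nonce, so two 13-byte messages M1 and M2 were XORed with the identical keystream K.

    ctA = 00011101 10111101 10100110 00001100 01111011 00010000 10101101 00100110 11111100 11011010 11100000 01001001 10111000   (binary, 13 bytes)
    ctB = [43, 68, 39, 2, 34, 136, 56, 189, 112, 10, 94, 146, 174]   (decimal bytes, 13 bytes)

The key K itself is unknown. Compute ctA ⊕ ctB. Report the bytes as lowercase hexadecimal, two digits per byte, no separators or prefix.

36f9810e5998959b8cd0bedb16

ctA ⊕ ctB = (M1 ⊕ K) ⊕ (M2 ⊕ K) = M1 ⊕ M2 — the shared key cancels under XOR.
1d XOR 2b = 36
bd XOR 44 = f9
a6 XOR 27 = 81
0c XOR 02 = 0e
7b XOR 22 = 59
10 XOR 88 = 98
ad XOR 38 = 95
26 XOR bd = 9b
fc XOR 70 = 8c
da XOR 0a = d0
e0 XOR 5e = be
49 XOR 92 = db
b8 XOR ae = 16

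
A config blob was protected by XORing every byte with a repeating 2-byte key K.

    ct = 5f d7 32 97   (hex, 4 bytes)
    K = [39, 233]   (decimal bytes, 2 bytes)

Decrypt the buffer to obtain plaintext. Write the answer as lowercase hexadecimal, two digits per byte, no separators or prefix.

The 2-byte key repeats, so the effective keystream is 27 e9 27 e9.
byte 0: 5f xor 27 = 78
byte 1: d7 xor e9 = 3e
byte 2: 32 xor 27 = 15
byte 3: 97 xor e9 = 7e

783e157e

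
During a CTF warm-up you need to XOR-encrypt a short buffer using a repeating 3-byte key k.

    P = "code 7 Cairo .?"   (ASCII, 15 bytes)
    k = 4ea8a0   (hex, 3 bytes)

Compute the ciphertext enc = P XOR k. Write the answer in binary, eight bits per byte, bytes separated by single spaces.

The 3-byte key repeats, so the effective keystream is 4e a8 a0 4e a8 a0 4e a8 a0 4e a8 a0 4e a8 a0.
byte 0: 63 XOR 4e = 2d
byte 1: 6f XOR a8 = c7
byte 2: 64 XOR a0 = c4
byte 3: 65 XOR 4e = 2b
byte 4: 20 XOR a8 = 88
byte 5: 37 XOR a0 = 97
byte 6: 20 XOR 4e = 6e
byte 7: 43 XOR a8 = eb
byte 8: 61 XOR a0 = c1
byte 9: 69 XOR 4e = 27
byte 10: 72 XOR a8 = da
byte 11: 6f XOR a0 = cf
byte 12: 20 XOR 4e = 6e
byte 13: 2e XOR a8 = 86
byte 14: 3f XOR a0 = 9f

00101101 11000111 11000100 00101011 10001000 10010111 01101110 11101011 11000001 00100111 11011010 11001111 01101110 10000110 10011111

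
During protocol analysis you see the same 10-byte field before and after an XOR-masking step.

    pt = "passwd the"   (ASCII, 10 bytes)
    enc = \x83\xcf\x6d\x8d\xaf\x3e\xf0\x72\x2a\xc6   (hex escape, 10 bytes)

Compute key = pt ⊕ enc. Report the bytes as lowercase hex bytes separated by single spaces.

f3 ae 1e fe d8 5a d0 06 42 a3

Since enc = pt ⊕ key, XORing both sides with pt gives key = pt ⊕ enc.
70 ^ 83 = f3
61 ^ cf = ae
73 ^ 6d = 1e
73 ^ 8d = fe
77 ^ af = d8
64 ^ 3e = 5a
20 ^ f0 = d0
74 ^ 72 = 06
68 ^ 2a = 42
65 ^ c6 = a3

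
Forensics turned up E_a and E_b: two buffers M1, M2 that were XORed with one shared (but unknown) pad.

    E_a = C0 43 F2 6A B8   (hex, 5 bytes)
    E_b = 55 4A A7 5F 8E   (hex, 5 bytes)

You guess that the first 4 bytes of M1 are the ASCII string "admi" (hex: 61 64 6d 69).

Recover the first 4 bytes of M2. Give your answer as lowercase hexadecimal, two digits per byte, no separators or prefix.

First, E_a ⊕ E_b = (M1 ⊕ K) ⊕ (M2 ⊕ K) = M1 ⊕ M2, so the key drops out. Then M2 = (M1 ⊕ M2) ⊕ M1 over the first 4 bytes.
byte 0: (c0 ^ 55) ^ 61 = 95 ^ 61 = f4
byte 1: (43 ^ 4a) ^ 64 = 09 ^ 64 = 6d
byte 2: (f2 ^ a7) ^ 6d = 55 ^ 6d = 38
byte 3: (6a ^ 5f) ^ 69 = 35 ^ 69 = 5c

f46d385c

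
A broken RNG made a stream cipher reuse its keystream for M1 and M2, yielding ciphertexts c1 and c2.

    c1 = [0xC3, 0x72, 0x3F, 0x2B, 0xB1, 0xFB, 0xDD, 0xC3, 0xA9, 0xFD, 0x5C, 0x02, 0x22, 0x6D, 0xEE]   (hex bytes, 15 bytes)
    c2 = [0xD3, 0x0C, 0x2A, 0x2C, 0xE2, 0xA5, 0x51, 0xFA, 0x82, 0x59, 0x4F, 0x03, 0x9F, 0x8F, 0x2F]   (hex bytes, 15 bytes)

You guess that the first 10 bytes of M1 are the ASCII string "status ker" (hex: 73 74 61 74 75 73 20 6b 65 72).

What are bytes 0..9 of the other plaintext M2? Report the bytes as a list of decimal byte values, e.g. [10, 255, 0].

[99, 10, 116, 115, 38, 45, 172, 82, 78, 214]

First, c1 ⊕ c2 = (M1 ⊕ K) ⊕ (M2 ⊕ K) = M1 ⊕ M2, so the key drops out. Then M2 = (M1 ⊕ M2) ⊕ M1 over the first 10 bytes.
byte 0: (c3 xor d3) xor 73 = 10 xor 73 = 63
byte 1: (72 xor 0c) xor 74 = 7e xor 74 = 0a
byte 2: (3f xor 2a) xor 61 = 15 xor 61 = 74
byte 3: (2b xor 2c) xor 74 = 07 xor 74 = 73
byte 4: (b1 xor e2) xor 75 = 53 xor 75 = 26
byte 5: (fb xor a5) xor 73 = 5e xor 73 = 2d
byte 6: (dd xor 51) xor 20 = 8c xor 20 = ac
byte 7: (c3 xor fa) xor 6b = 39 xor 6b = 52
byte 8: (a9 xor 82) xor 65 = 2b xor 65 = 4e
byte 9: (fd xor 59) xor 72 = a4 xor 72 = d6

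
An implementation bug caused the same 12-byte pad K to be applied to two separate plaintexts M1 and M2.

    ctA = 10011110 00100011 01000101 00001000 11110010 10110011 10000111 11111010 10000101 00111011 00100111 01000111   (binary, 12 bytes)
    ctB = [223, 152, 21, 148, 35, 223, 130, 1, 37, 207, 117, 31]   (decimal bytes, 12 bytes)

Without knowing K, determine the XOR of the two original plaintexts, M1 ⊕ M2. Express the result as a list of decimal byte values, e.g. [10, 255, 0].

[65, 187, 80, 156, 209, 108, 5, 251, 160, 244, 82, 88]

ctA ⊕ ctB = (M1 ⊕ K) ⊕ (M2 ⊕ K) = M1 ⊕ M2 — the shared key cancels under XOR.
9e ^ df = 41
23 ^ 98 = bb
45 ^ 15 = 50
08 ^ 94 = 9c
f2 ^ 23 = d1
b3 ^ df = 6c
87 ^ 82 = 05
fa ^ 01 = fb
85 ^ 25 = a0
3b ^ cf = f4
27 ^ 75 = 52
47 ^ 1f = 58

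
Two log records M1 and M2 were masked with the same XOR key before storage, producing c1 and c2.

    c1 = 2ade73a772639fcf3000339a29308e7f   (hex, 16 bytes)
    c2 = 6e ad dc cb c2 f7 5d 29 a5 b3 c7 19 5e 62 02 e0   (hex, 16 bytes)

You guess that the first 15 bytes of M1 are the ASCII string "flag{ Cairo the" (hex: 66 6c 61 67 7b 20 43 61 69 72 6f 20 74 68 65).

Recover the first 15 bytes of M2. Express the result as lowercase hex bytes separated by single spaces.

22 1f ce 0b cb b4 81 87 fc c1 9b a3 03 3a e9

First, c1 ⊕ c2 = (M1 ⊕ K) ⊕ (M2 ⊕ K) = M1 ⊕ M2, so the key drops out. Then M2 = (M1 ⊕ M2) ⊕ M1 over the first 15 bytes.
byte 0: (2a xor 6e) xor 66 = 44 xor 66 = 22
byte 1: (de xor ad) xor 6c = 73 xor 6c = 1f
byte 2: (73 xor dc) xor 61 = af xor 61 = ce
byte 3: (a7 xor cb) xor 67 = 6c xor 67 = 0b
byte 4: (72 xor c2) xor 7b = b0 xor 7b = cb
byte 5: (63 xor f7) xor 20 = 94 xor 20 = b4
byte 6: (9f xor 5d) xor 43 = c2 xor 43 = 81
byte 7: (cf xor 29) xor 61 = e6 xor 61 = 87
byte 8: (30 xor a5) xor 69 = 95 xor 69 = fc
byte 9: (00 xor b3) xor 72 = b3 xor 72 = c1
byte 10: (33 xor c7) xor 6f = f4 xor 6f = 9b
byte 11: (9a xor 19) xor 20 = 83 xor 20 = a3
byte 12: (29 xor 5e) xor 74 = 77 xor 74 = 03
byte 13: (30 xor 62) xor 68 = 52 xor 68 = 3a
byte 14: (8e xor 02) xor 65 = 8c xor 65 = e9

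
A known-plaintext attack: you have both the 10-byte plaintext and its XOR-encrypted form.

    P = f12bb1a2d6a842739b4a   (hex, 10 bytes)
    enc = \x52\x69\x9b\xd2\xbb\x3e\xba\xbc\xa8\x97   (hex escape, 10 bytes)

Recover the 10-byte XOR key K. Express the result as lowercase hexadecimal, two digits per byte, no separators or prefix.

Since enc = P ⊕ K, XORing both sides with P gives K = P ⊕ enc.
byte 0: 241 ^  82 = 163
byte 1:  43 ^ 105 =  66
byte 2: 177 ^ 155 =  42
byte 3: 162 ^ 210 = 112
byte 4: 214 ^ 187 = 109
byte 5: 168 ^  62 = 150
byte 6:  66 ^ 186 = 248
byte 7: 115 ^ 188 = 207
byte 8: 155 ^ 168 =  51
byte 9:  74 ^ 151 = 221

a3422a706d96f8cf33dd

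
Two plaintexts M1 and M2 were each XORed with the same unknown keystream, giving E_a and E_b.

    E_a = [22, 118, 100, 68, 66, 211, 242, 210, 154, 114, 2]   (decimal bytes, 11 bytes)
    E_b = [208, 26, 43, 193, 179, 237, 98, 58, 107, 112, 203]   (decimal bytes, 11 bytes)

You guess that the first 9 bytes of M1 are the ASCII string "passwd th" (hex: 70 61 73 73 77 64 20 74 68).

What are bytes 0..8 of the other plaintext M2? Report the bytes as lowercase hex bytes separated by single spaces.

b6 0d 3c f6 86 5a b0 9c 99

First, E_a ⊕ E_b = (M1 ⊕ K) ⊕ (M2 ⊕ K) = M1 ⊕ M2, so the key drops out. Then M2 = (M1 ⊕ M2) ⊕ M1 over the first 9 bytes.
byte 0: (16 ^ d0) ^ 70 = c6 ^ 70 = b6
byte 1: (76 ^ 1a) ^ 61 = 6c ^ 61 = 0d
byte 2: (64 ^ 2b) ^ 73 = 4f ^ 73 = 3c
byte 3: (44 ^ c1) ^ 73 = 85 ^ 73 = f6
byte 4: (42 ^ b3) ^ 77 = f1 ^ 77 = 86
byte 5: (d3 ^ ed) ^ 64 = 3e ^ 64 = 5a
byte 6: (f2 ^ 62) ^ 20 = 90 ^ 20 = b0
byte 7: (d2 ^ 3a) ^ 74 = e8 ^ 74 = 9c
byte 8: (9a ^ 6b) ^ 68 = f1 ^ 68 = 99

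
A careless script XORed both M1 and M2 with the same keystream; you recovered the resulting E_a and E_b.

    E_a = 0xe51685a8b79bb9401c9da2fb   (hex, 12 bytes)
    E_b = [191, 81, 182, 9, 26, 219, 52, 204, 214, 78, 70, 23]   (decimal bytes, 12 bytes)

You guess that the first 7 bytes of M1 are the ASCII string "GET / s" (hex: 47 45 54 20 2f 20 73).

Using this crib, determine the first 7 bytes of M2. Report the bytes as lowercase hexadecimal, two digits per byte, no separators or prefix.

1d0267818260fe

First, E_a ⊕ E_b = (M1 ⊕ K) ⊕ (M2 ⊕ K) = M1 ⊕ M2, so the key drops out. Then M2 = (M1 ⊕ M2) ⊕ M1 over the first 7 bytes.
byte 0: (e5 ^ bf) ^ 47 = 5a ^ 47 = 1d
byte 1: (16 ^ 51) ^ 45 = 47 ^ 45 = 02
byte 2: (85 ^ b6) ^ 54 = 33 ^ 54 = 67
byte 3: (a8 ^ 09) ^ 20 = a1 ^ 20 = 81
byte 4: (b7 ^ 1a) ^ 2f = ad ^ 2f = 82
byte 5: (9b ^ db) ^ 20 = 40 ^ 20 = 60
byte 6: (b9 ^ 34) ^ 73 = 8d ^ 73 = fe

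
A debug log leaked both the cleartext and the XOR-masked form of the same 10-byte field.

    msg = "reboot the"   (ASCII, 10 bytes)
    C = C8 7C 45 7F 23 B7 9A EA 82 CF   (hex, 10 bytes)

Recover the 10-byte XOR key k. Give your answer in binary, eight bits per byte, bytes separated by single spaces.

10111010 00011001 00100111 00010000 01001100 11000011 10111010 10011110 11101010 10101010

Since C = msg ⊕ k, XORing both sides with msg gives k = msg ⊕ C.
byte 0: 01110010 ^ 11001000 = 10111010
byte 1: 01100101 ^ 01111100 = 00011001
byte 2: 01100010 ^ 01000101 = 00100111
byte 3: 01101111 ^ 01111111 = 00010000
byte 4: 01101111 ^ 00100011 = 01001100
byte 5: 01110100 ^ 10110111 = 11000011
byte 6: 00100000 ^ 10011010 = 10111010
byte 7: 01110100 ^ 11101010 = 10011110
byte 8: 01101000 ^ 10000010 = 11101010
byte 9: 01100101 ^ 11001111 = 10101010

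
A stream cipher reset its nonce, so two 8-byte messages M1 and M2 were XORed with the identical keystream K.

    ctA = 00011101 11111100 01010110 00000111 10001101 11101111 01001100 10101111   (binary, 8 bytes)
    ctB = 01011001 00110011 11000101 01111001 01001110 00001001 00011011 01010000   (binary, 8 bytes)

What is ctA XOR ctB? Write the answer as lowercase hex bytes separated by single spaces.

44 cf 93 7e c3 e6 57 ff

ctA ⊕ ctB = (M1 ⊕ K) ⊕ (M2 ⊕ K) = M1 ⊕ M2 — the shared key cancels under XOR.
1d ^ 59 = 44
fc ^ 33 = cf
56 ^ c5 = 93
07 ^ 79 = 7e
8d ^ 4e = c3
ef ^ 09 = e6
4c ^ 1b = 57
af ^ 50 = ff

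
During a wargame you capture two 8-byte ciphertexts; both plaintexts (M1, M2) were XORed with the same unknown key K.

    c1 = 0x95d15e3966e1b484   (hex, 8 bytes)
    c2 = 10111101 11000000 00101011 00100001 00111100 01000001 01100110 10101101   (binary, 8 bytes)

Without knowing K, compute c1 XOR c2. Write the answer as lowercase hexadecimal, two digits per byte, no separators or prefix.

c1 ⊕ c2 = (M1 ⊕ K) ⊕ (M2 ⊕ K) = M1 ⊕ M2 — the shared key cancels under XOR.
95 XOR bd = 28
d1 XOR c0 = 11
5e XOR 2b = 75
39 XOR 21 = 18
66 XOR 3c = 5a
e1 XOR 41 = a0
b4 XOR 66 = d2
84 XOR ad = 29

281175185aa0d229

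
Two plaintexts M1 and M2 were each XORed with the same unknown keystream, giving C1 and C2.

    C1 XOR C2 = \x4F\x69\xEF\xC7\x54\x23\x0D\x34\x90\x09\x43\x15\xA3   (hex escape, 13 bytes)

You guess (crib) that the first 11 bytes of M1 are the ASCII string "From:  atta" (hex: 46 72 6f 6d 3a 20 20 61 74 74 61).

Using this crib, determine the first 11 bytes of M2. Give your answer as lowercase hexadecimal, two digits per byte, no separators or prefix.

Since C1 ⊕ C2 = M1 ⊕ M2, XORing with the guessed M1 bytes yields the corresponding M2 bytes: M2 = (C1 ⊕ C2) ⊕ M1.
4f ^ 46 = 09
69 ^ 72 = 1b
ef ^ 6f = 80
c7 ^ 6d = aa
54 ^ 3a = 6e
23 ^ 20 = 03
0d ^ 20 = 2d
34 ^ 61 = 55
90 ^ 74 = e4
09 ^ 74 = 7d
43 ^ 61 = 22

091b80aa6e032d55e47d22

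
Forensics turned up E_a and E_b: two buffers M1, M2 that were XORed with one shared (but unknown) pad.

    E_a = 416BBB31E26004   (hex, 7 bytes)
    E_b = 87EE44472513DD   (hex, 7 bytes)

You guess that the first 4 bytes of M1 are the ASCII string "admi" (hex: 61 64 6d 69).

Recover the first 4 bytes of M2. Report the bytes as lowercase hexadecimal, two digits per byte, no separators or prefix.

First, E_a ⊕ E_b = (M1 ⊕ K) ⊕ (M2 ⊕ K) = M1 ⊕ M2, so the key drops out. Then M2 = (M1 ⊕ M2) ⊕ M1 over the first 4 bytes.
byte 0: (41 XOR 87) XOR 61 = c6 XOR 61 = a7
byte 1: (6b XOR ee) XOR 64 = 85 XOR 64 = e1
byte 2: (bb XOR 44) XOR 6d = ff XOR 6d = 92
byte 3: (31 XOR 47) XOR 69 = 76 XOR 69 = 1f

a7e1921f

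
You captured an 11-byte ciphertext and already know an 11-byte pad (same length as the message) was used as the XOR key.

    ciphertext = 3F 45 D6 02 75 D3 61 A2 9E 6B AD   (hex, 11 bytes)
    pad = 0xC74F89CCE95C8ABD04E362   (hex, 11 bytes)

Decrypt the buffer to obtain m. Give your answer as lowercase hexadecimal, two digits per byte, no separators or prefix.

f80a5fce9c8feb1f9a88cf

XOR is its own inverse, so applying the key byte-wise gives the result directly.
 63 ^ 199 = 248
 69 ^  79 =  10
214 ^ 137 =  95
  2 ^ 204 = 206
117 ^ 233 = 156
211 ^  92 = 143
 97 ^ 138 = 235
162 ^ 189 =  31
158 ^   4 = 154
107 ^ 227 = 136
173 ^  98 = 207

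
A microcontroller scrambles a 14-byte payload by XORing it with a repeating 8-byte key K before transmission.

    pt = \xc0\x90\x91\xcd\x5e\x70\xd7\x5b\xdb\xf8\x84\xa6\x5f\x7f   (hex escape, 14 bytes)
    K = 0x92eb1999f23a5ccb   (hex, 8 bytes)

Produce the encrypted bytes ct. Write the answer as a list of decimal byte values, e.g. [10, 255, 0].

The 8-byte key repeats, so the effective keystream is 92 eb 19 99 f2 3a 5c cb 92 eb 19 99 f2 3a.
byte 0: 11000000 ^ 10010010 = 01010010
byte 1: 10010000 ^ 11101011 = 01111011
byte 2: 10010001 ^ 00011001 = 10001000
byte 3: 11001101 ^ 10011001 = 01010100
byte 4: 01011110 ^ 11110010 = 10101100
byte 5: 01110000 ^ 00111010 = 01001010
byte 6: 11010111 ^ 01011100 = 10001011
byte 7: 01011011 ^ 11001011 = 10010000
byte 8: 11011011 ^ 10010010 = 01001001
byte 9: 11111000 ^ 11101011 = 00010011
byte 10: 10000100 ^ 00011001 = 10011101
byte 11: 10100110 ^ 10011001 = 00111111
byte 12: 01011111 ^ 11110010 = 10101101
byte 13: 01111111 ^ 00111010 = 01000101

[82, 123, 136, 84, 172, 74, 139, 144, 73, 19, 157, 63, 173, 69]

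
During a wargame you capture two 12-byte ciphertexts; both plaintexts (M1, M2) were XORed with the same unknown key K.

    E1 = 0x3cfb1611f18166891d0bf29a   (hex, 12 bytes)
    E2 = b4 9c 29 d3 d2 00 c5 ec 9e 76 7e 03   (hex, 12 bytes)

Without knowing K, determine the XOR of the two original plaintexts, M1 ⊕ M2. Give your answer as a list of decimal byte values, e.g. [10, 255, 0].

[136, 103, 63, 194, 35, 129, 163, 101, 131, 125, 140, 153]

E1 ⊕ E2 = (M1 ⊕ K) ⊕ (M2 ⊕ K) = M1 ⊕ M2 — the shared key cancels under XOR.
byte 0: 3c xor b4 = 88
byte 1: fb xor 9c = 67
byte 2: 16 xor 29 = 3f
byte 3: 11 xor d3 = c2
byte 4: f1 xor d2 = 23
byte 5: 81 xor 00 = 81
byte 6: 66 xor c5 = a3
byte 7: 89 xor ec = 65
byte 8: 1d xor 9e = 83
byte 9: 0b xor 76 = 7d
byte 10: f2 xor 7e = 8c
byte 11: 9a xor 03 = 99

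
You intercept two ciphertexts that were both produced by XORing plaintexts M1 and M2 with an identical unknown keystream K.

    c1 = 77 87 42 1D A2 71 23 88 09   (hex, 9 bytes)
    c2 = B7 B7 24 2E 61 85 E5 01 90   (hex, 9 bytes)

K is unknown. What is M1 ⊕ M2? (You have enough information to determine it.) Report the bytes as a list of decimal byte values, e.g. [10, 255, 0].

[192, 48, 102, 51, 195, 244, 198, 137, 153]

c1 ⊕ c2 = (M1 ⊕ K) ⊕ (M2 ⊕ K) = M1 ⊕ M2 — the shared key cancels under XOR.
01110111 ^ 10110111 = 11000000
10000111 ^ 10110111 = 00110000
01000010 ^ 00100100 = 01100110
00011101 ^ 00101110 = 00110011
10100010 ^ 01100001 = 11000011
01110001 ^ 10000101 = 11110100
00100011 ^ 11100101 = 11000110
10001000 ^ 00000001 = 10001001
00001001 ^ 10010000 = 10011001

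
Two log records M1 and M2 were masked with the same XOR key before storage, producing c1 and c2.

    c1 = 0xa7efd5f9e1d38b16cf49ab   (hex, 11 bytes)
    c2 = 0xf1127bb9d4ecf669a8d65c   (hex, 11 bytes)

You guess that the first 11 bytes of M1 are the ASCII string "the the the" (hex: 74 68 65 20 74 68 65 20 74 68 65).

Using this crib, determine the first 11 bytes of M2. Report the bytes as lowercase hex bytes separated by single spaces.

22 95 cb 60 41 57 18 5f 13 f7 92

First, c1 ⊕ c2 = (M1 ⊕ K) ⊕ (M2 ⊕ K) = M1 ⊕ M2, so the key drops out. Then M2 = (M1 ⊕ M2) ⊕ M1 over the first 11 bytes.
byte 0: (a7 xor f1) xor 74 = 56 xor 74 = 22
byte 1: (ef xor 12) xor 68 = fd xor 68 = 95
byte 2: (d5 xor 7b) xor 65 = ae xor 65 = cb
byte 3: (f9 xor b9) xor 20 = 40 xor 20 = 60
byte 4: (e1 xor d4) xor 74 = 35 xor 74 = 41
byte 5: (d3 xor ec) xor 68 = 3f xor 68 = 57
byte 6: (8b xor f6) xor 65 = 7d xor 65 = 18
byte 7: (16 xor 69) xor 20 = 7f xor 20 = 5f
byte 8: (cf xor a8) xor 74 = 67 xor 74 = 13
byte 9: (49 xor d6) xor 68 = 9f xor 68 = f7
byte 10: (ab xor 5c) xor 65 = f7 xor 65 = 92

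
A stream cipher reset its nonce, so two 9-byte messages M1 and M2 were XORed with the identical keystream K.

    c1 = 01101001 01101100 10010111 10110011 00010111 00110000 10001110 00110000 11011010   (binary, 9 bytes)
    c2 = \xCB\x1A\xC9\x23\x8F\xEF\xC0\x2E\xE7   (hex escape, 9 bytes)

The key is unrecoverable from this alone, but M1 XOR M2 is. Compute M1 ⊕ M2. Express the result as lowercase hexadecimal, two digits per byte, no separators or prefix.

a2765e9098df4e1e3d

c1 ⊕ c2 = (M1 ⊕ K) ⊕ (M2 ⊕ K) = M1 ⊕ M2 — the shared key cancels under XOR.
byte 0: 69 XOR cb = a2
byte 1: 6c XOR 1a = 76
byte 2: 97 XOR c9 = 5e
byte 3: b3 XOR 23 = 90
byte 4: 17 XOR 8f = 98
byte 5: 30 XOR ef = df
byte 6: 8e XOR c0 = 4e
byte 7: 30 XOR 2e = 1e
byte 8: da XOR e7 = 3d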